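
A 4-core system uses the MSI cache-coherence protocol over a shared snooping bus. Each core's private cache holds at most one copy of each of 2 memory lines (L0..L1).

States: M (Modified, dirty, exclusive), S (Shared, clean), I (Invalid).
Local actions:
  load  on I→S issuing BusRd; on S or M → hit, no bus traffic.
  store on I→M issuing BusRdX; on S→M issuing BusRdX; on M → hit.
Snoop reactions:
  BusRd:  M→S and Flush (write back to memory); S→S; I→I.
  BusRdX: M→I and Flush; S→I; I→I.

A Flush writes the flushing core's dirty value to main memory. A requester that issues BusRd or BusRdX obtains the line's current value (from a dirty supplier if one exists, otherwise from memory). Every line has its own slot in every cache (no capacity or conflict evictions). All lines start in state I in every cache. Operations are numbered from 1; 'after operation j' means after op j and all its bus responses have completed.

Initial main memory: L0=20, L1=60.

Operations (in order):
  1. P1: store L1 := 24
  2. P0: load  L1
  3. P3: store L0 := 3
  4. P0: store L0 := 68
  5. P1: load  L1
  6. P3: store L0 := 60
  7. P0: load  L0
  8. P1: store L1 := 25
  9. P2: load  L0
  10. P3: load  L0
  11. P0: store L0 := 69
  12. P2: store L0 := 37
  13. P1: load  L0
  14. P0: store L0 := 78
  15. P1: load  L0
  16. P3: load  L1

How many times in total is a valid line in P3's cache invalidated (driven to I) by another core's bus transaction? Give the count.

invalidations = 2

  op1 P1: store L1 := 24 → I/M/I/I on L1; bus BusRdX; mem=60
  op2 P0: load  L1 → S/S/I/I on L1; bus BusRd Flush; mem=24
  op3 P3: store L0 := 3 → I/I/I/M on L0; bus BusRdX; mem=20
  op4 P0: store L0 := 68 → M/I/I/I on L0; bus BusRdX Flush; mem=3
  op5 P1: load  L1 → S/S/I/I on L1; bus (none); mem=24
  op6 P3: store L0 := 60 → I/I/I/M on L0; bus BusRdX Flush; mem=68
  op7 P0: load  L0 → S/I/I/S on L0; bus BusRd Flush; mem=60
  op8 P1: store L1 := 25 → I/M/I/I on L1; bus BusRdX; mem=24
  op9 P2: load  L0 → S/I/S/S on L0; bus BusRd; mem=60
  op10 P3: load  L0 → S/I/S/S on L0; bus (none); mem=60
  op11 P0: store L0 := 69 → M/I/I/I on L0; bus BusRdX; mem=60
  op12 P2: store L0 := 37 → I/I/M/I on L0; bus BusRdX Flush; mem=69
  op13 P1: load  L0 → I/S/S/I on L0; bus BusRd Flush; mem=37
  op14 P0: store L0 := 78 → M/I/I/I on L0; bus BusRdX; mem=37
  op15 P1: load  L0 → S/S/I/I on L0; bus BusRd Flush; mem=78
  op16 P3: load  L1 → I/S/I/S on L1; bus BusRd Flush; mem=25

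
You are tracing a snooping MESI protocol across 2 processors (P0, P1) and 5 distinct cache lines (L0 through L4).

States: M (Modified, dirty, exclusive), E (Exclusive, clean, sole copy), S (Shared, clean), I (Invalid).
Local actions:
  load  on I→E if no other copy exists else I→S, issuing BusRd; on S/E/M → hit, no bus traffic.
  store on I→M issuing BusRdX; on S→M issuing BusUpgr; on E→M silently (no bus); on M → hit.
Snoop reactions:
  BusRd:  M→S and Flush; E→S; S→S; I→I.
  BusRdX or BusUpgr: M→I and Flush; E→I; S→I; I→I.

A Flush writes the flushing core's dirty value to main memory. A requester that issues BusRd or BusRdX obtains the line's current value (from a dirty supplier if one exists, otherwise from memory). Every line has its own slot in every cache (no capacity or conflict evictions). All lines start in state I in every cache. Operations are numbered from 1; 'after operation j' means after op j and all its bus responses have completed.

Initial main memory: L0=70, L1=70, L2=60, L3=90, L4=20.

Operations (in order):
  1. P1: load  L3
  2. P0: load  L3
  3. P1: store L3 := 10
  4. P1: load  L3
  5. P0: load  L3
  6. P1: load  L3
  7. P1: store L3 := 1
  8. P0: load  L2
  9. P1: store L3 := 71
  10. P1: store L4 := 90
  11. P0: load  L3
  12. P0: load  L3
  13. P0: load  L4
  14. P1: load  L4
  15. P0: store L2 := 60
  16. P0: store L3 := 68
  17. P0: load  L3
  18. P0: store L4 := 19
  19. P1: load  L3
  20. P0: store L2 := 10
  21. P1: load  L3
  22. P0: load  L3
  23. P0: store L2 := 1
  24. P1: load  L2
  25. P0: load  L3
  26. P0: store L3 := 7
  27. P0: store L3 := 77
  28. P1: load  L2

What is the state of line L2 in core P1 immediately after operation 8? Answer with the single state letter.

state = I

  op1 P1: load  L3 → I/E on L3; bus BusRd; mem=90
  op2 P0: load  L3 → S/S on L3; bus BusRd; mem=90
  op3 P1: store L3 := 10 → I/M on L3; bus BusUpgr; mem=90
  op4 P1: load  L3 → I/M on L3; bus (none); mem=90
  op5 P0: load  L3 → S/S on L3; bus BusRd Flush; mem=10
  op6 P1: load  L3 → S/S on L3; bus (none); mem=10
  op7 P1: store L3 := 1 → I/M on L3; bus BusUpgr; mem=10
  op8 P0: load  L2 → E/I on L2; bus BusRd; mem=60
  op9 P1: store L3 := 71 → I/M on L3; bus (none); mem=10
  op10 P1: store L4 := 90 → I/M on L4; bus BusRdX; mem=20
  op11 P0: load  L3 → S/S on L3; bus BusRd Flush; mem=71
  op12 P0: load  L3 → S/S on L3; bus (none); mem=71
  op13 P0: load  L4 → S/S on L4; bus BusRd Flush; mem=90
  op14 P1: load  L4 → S/S on L4; bus (none); mem=90
  op15 P0: store L2 := 60 → M/I on L2; bus (none); mem=60
  op16 P0: store L3 := 68 → M/I on L3; bus BusUpgr; mem=71
  op17 P0: load  L3 → M/I on L3; bus (none); mem=71
  op18 P0: store L4 := 19 → M/I on L4; bus BusUpgr; mem=90
  op19 P1: load  L3 → S/S on L3; bus BusRd Flush; mem=68
  op20 P0: store L2 := 10 → M/I on L2; bus (none); mem=60
  op21 P1: load  L3 → S/S on L3; bus (none); mem=68
  op22 P0: load  L3 → S/S on L3; bus (none); mem=68
  op23 P0: store L2 := 1 → M/I on L2; bus (none); mem=60
  op24 P1: load  L2 → S/S on L2; bus BusRd Flush; mem=1
  op25 P0: load  L3 → S/S on L3; bus (none); mem=68
  op26 P0: store L3 := 7 → M/I on L3; bus BusUpgr; mem=68
  op27 P0: store L3 := 77 → M/I on L3; bus (none); mem=68
  op28 P1: load  L2 → S/S on L2; bus (none); mem=1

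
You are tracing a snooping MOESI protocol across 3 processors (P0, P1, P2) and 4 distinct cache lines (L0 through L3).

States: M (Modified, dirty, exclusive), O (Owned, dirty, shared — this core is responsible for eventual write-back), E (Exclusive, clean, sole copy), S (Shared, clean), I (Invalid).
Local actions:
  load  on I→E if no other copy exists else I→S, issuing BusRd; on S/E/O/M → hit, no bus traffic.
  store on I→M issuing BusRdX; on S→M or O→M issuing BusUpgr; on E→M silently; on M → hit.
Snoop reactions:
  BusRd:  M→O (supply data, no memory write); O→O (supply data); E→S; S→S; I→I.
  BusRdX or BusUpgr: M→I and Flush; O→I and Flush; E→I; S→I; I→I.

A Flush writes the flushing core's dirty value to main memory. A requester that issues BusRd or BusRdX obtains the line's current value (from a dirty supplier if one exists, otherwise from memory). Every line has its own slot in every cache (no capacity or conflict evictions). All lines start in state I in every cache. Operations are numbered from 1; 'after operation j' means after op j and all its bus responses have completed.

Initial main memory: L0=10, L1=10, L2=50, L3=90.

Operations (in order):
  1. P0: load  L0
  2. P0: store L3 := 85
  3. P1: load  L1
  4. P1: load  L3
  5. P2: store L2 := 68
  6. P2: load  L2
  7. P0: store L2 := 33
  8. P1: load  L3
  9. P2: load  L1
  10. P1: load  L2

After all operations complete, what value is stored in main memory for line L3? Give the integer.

  op1 P0: load  L0 → E/I/I on L0; bus BusRd; mem=10
  op2 P0: store L3 := 85 → M/I/I on L3; bus BusRdX; mem=90
  op3 P1: load  L1 → I/E/I on L1; bus BusRd; mem=10
  op4 P1: load  L3 → O/S/I on L3; bus BusRd; mem=90
  op5 P2: store L2 := 68 → I/I/M on L2; bus BusRdX; mem=50
  op6 P2: load  L2 → I/I/M on L2; bus (none); mem=50
  op7 P0: store L2 := 33 → M/I/I on L2; bus BusRdX Flush; mem=68
  op8 P1: load  L3 → O/S/I on L3; bus (none); mem=90
  op9 P2: load  L1 → I/S/S on L1; bus BusRd; mem=10
  op10 P1: load  L2 → O/S/I on L2; bus BusRd; mem=68

memory[L3] = 90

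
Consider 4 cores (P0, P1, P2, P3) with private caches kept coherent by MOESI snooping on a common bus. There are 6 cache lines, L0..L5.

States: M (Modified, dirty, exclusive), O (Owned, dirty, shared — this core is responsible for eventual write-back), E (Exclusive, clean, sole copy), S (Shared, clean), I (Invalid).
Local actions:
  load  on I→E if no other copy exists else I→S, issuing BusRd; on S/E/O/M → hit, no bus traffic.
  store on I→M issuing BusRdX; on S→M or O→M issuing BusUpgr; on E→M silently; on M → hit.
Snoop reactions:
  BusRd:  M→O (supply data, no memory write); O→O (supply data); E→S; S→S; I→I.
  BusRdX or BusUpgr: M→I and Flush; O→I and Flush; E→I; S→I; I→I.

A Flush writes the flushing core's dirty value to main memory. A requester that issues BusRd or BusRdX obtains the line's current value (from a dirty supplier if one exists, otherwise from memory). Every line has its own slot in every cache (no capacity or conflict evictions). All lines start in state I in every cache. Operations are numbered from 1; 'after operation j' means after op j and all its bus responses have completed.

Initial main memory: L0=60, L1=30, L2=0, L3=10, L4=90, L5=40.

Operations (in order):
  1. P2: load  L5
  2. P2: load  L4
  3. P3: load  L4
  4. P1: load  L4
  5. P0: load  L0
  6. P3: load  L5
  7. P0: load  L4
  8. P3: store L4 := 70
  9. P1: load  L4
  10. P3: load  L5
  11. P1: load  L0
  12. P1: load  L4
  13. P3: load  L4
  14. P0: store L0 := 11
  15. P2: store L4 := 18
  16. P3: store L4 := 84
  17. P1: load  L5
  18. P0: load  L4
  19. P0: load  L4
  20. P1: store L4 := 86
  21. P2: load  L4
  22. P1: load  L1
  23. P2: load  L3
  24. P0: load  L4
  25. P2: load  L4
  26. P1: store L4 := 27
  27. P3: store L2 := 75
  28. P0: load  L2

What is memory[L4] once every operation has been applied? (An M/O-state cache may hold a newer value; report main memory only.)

memory[L4] = 84

[1] P2: load  L5 | P0:I, P1:I, P2:E(40), P3:I | bus: BusRd
[2] P2: load  L4 | P0:I, P1:I, P2:E(90), P3:I | bus: BusRd
[3] P3: load  L4 | P0:I, P1:I, P2:S(90), P3:S(90) | bus: BusRd
[4] P1: load  L4 | P0:I, P1:S(90), P2:S(90), P3:S(90) | bus: BusRd
[5] P0: load  L0 | P0:E(60), P1:I, P2:I, P3:I | bus: BusRd
[6] P3: load  L5 | P0:I, P1:I, P2:S(40), P3:S(40) | bus: BusRd
[7] P0: load  L4 | P0:S(90), P1:S(90), P2:S(90), P3:S(90) | bus: BusRd
[8] P3: store L4 := 70 | P0:I, P1:I, P2:I, P3:M(70) | bus: BusUpgr
[9] P1: load  L4 | P0:I, P1:S(70), P2:I, P3:O(70) | bus: BusRd
[10] P3: load  L5 | P0:I, P1:I, P2:S(40), P3:S(40) | bus: none
[11] P1: load  L0 | P0:S(60), P1:S(60), P2:I, P3:I | bus: BusRd
[12] P1: load  L4 | P0:I, P1:S(70), P2:I, P3:O(70) | bus: none
[13] P3: load  L4 | P0:I, P1:S(70), P2:I, P3:O(70) | bus: none
[14] P0: store L0 := 11 | P0:M(11), P1:I, P2:I, P3:I | bus: BusUpgr
[15] P2: store L4 := 18 | P0:I, P1:I, P2:M(18), P3:I | bus: BusRdX,Flush
[16] P3: store L4 := 84 | P0:I, P1:I, P2:I, P3:M(84) | bus: BusRdX,Flush
[17] P1: load  L5 | P0:I, P1:S(40), P2:S(40), P3:S(40) | bus: BusRd
[18] P0: load  L4 | P0:S(84), P1:I, P2:I, P3:O(84) | bus: BusRd
[19] P0: load  L4 | P0:S(84), P1:I, P2:I, P3:O(84) | bus: none
[20] P1: store L4 := 86 | P0:I, P1:M(86), P2:I, P3:I | bus: BusRdX,Flush
[21] P2: load  L4 | P0:I, P1:O(86), P2:S(86), P3:I | bus: BusRd
[22] P1: load  L1 | P0:I, P1:E(30), P2:I, P3:I | bus: BusRd
[23] P2: load  L3 | P0:I, P1:I, P2:E(10), P3:I | bus: BusRd
[24] P0: load  L4 | P0:S(86), P1:O(86), P2:S(86), P3:I | bus: BusRd
[25] P2: load  L4 | P0:S(86), P1:O(86), P2:S(86), P3:I | bus: none
[26] P1: store L4 := 27 | P0:I, P1:M(27), P2:I, P3:I | bus: BusUpgr
[27] P3: store L2 := 75 | P0:I, P1:I, P2:I, P3:M(75) | bus: BusRdX
[28] P0: load  L2 | P0:S(75), P1:I, P2:I, P3:O(75) | bus: BusRd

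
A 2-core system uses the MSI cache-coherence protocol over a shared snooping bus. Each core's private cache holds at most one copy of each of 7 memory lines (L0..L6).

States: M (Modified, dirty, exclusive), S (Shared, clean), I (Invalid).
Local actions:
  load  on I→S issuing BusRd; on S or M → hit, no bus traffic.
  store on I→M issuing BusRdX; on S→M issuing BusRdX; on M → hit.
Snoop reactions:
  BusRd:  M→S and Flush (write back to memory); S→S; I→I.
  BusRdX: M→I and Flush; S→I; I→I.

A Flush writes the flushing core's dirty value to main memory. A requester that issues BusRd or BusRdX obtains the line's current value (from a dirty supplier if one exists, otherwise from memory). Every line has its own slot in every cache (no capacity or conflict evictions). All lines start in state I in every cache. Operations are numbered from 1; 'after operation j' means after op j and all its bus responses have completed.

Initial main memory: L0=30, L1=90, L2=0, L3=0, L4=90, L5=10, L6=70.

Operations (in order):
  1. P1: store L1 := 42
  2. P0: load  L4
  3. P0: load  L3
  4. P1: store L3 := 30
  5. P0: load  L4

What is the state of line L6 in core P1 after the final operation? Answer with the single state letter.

state = I

1. P1: store L1 := 42  bus=[BusRdX]  L1: P0=I P1=M  mem[L1]=90
2. P0: load  L4  bus=[BusRd]  L4: P0=S P1=I  mem[L4]=90
3. P0: load  L3  bus=[BusRd]  L3: P0=S P1=I  mem[L3]=0
4. P1: store L3 := 30  bus=[BusRdX]  L3: P0=I P1=M  mem[L3]=0
5. P0: load  L4  bus=[-]  L4: P0=S P1=I  mem[L4]=90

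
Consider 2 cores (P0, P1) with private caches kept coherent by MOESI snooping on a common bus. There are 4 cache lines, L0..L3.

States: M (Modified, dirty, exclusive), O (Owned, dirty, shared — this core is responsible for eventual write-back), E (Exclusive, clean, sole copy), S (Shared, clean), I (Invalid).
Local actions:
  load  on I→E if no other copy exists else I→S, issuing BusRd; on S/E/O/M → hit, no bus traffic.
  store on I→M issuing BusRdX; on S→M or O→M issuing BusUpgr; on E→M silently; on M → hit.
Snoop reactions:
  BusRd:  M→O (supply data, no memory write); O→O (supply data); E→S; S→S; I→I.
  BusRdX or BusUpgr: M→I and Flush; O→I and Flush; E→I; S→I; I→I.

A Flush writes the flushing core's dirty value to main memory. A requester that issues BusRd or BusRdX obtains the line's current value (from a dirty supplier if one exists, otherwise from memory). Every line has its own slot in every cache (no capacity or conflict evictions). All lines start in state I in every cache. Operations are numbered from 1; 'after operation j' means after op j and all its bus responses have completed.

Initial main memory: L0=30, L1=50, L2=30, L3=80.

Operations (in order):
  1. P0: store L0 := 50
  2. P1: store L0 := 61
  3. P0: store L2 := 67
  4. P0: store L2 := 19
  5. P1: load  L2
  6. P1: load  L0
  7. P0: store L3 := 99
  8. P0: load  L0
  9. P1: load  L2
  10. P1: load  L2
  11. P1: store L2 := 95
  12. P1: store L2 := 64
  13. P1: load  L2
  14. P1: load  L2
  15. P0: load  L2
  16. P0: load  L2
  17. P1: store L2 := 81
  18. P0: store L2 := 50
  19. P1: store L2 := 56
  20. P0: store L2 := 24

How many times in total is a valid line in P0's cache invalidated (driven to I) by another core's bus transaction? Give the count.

invalidations = 4

  op1 P0: store L0 := 50 → M/I on L0; bus BusRdX; mem=30
  op2 P1: store L0 := 61 → I/M on L0; bus BusRdX Flush; mem=50
  op3 P0: store L2 := 67 → M/I on L2; bus BusRdX; mem=30
  op4 P0: store L2 := 19 → M/I on L2; bus (none); mem=30
  op5 P1: load  L2 → O/S on L2; bus BusRd; mem=30
  op6 P1: load  L0 → I/M on L0; bus (none); mem=50
  op7 P0: store L3 := 99 → M/I on L3; bus BusRdX; mem=80
  op8 P0: load  L0 → S/O on L0; bus BusRd; mem=50
  op9 P1: load  L2 → O/S on L2; bus (none); mem=30
  op10 P1: load  L2 → O/S on L2; bus (none); mem=30
  op11 P1: store L2 := 95 → I/M on L2; bus BusUpgr Flush; mem=19
  op12 P1: store L2 := 64 → I/M on L2; bus (none); mem=19
  op13 P1: load  L2 → I/M on L2; bus (none); mem=19
  op14 P1: load  L2 → I/M on L2; bus (none); mem=19
  op15 P0: load  L2 → S/O on L2; bus BusRd; mem=19
  op16 P0: load  L2 → S/O on L2; bus (none); mem=19
  op17 P1: store L2 := 81 → I/M on L2; bus BusUpgr; mem=19
  op18 P0: store L2 := 50 → M/I on L2; bus BusRdX Flush; mem=81
  op19 P1: store L2 := 56 → I/M on L2; bus BusRdX Flush; mem=50
  op20 P0: store L2 := 24 → M/I on L2; bus BusRdX Flush; mem=56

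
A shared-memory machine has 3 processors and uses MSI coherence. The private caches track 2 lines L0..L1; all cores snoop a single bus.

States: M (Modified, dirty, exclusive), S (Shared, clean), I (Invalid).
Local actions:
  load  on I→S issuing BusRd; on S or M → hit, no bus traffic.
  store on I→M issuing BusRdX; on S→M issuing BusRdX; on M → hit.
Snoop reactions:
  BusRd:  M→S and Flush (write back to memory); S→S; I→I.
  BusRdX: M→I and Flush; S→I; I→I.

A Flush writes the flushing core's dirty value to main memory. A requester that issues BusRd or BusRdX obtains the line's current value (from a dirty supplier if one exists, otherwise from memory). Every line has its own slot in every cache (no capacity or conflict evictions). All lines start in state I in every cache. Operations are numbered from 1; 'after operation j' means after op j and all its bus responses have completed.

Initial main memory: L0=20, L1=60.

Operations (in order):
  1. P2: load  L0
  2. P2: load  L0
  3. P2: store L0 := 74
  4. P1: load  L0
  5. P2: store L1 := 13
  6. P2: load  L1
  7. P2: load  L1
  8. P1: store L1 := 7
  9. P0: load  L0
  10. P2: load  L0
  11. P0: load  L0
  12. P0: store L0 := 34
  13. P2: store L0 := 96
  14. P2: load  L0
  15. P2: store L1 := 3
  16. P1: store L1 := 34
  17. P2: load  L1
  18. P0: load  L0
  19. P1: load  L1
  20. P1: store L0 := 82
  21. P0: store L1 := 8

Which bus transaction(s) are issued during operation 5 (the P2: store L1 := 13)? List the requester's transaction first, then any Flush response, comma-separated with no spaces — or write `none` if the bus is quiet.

1. P2: load  L0  bus=[BusRd]  L0: P0=I P1=I P2=S  mem[L0]=20
2. P2: load  L0  bus=[-]  L0: P0=I P1=I P2=S  mem[L0]=20
3. P2: store L0 := 74  bus=[BusRdX]  L0: P0=I P1=I P2=M  mem[L0]=20
4. P1: load  L0  bus=[BusRd,Flush]  L0: P0=I P1=S P2=S  mem[L0]=74
5. P2: store L1 := 13  bus=[BusRdX]  L1: P0=I P1=I P2=M  mem[L1]=60
6. P2: load  L1  bus=[-]  L1: P0=I P1=I P2=M  mem[L1]=60
7. P2: load  L1  bus=[-]  L1: P0=I P1=I P2=M  mem[L1]=60
8. P1: store L1 := 7  bus=[BusRdX,Flush]  L1: P0=I P1=M P2=I  mem[L1]=13
9. P0: load  L0  bus=[BusRd]  L0: P0=S P1=S P2=S  mem[L0]=74
10. P2: load  L0  bus=[-]  L0: P0=S P1=S P2=S  mem[L0]=74
11. P0: load  L0  bus=[-]  L0: P0=S P1=S P2=S  mem[L0]=74
12. P0: store L0 := 34  bus=[BusRdX]  L0: P0=M P1=I P2=I  mem[L0]=74
13. P2: store L0 := 96  bus=[BusRdX,Flush]  L0: P0=I P1=I P2=M  mem[L0]=34
14. P2: load  L0  bus=[-]  L0: P0=I P1=I P2=M  mem[L0]=34
15. P2: store L1 := 3  bus=[BusRdX,Flush]  L1: P0=I P1=I P2=M  mem[L1]=7
16. P1: store L1 := 34  bus=[BusRdX,Flush]  L1: P0=I P1=M P2=I  mem[L1]=3
17. P2: load  L1  bus=[BusRd,Flush]  L1: P0=I P1=S P2=S  mem[L1]=34
18. P0: load  L0  bus=[BusRd,Flush]  L0: P0=S P1=I P2=S  mem[L0]=96
19. P1: load  L1  bus=[-]  L1: P0=I P1=S P2=S  mem[L1]=34
20. P1: store L0 := 82  bus=[BusRdX]  L0: P0=I P1=M P2=I  mem[L0]=96
21. P0: store L1 := 8  bus=[BusRdX]  L1: P0=M P1=I P2=I  mem[L1]=34

bus = BusRdX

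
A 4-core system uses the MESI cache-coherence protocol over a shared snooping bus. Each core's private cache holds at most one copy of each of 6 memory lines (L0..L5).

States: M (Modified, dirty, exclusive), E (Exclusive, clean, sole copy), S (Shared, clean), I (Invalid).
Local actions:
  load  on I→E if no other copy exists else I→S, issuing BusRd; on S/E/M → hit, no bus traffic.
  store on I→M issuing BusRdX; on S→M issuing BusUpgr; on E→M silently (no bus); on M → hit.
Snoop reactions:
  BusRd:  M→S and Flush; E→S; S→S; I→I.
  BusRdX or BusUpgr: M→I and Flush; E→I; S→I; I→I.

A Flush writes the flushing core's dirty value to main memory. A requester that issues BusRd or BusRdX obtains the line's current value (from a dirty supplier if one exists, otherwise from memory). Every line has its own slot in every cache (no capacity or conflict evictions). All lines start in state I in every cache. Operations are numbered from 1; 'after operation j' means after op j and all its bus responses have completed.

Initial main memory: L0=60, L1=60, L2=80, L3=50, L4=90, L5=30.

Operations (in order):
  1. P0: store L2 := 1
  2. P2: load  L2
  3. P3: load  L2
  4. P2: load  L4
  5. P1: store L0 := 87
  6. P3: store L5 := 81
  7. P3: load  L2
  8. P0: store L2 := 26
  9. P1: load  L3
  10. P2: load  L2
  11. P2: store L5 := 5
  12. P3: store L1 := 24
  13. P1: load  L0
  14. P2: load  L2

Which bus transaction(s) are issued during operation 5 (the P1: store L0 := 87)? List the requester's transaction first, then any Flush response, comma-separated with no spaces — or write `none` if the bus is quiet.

1. P0: store L2 := 1  bus=[BusRdX]  L2: P0=M P1=I P2=I P3=I  mem[L2]=80
2. P2: load  L2  bus=[BusRd,Flush]  L2: P0=S P1=I P2=S P3=I  mem[L2]=1
3. P3: load  L2  bus=[BusRd]  L2: P0=S P1=I P2=S P3=S  mem[L2]=1
4. P2: load  L4  bus=[BusRd]  L4: P0=I P1=I P2=E P3=I  mem[L4]=90
5. P1: store L0 := 87  bus=[BusRdX]  L0: P0=I P1=M P2=I P3=I  mem[L0]=60
6. P3: store L5 := 81  bus=[BusRdX]  L5: P0=I P1=I P2=I P3=M  mem[L5]=30
7. P3: load  L2  bus=[-]  L2: P0=S P1=I P2=S P3=S  mem[L2]=1
8. P0: store L2 := 26  bus=[BusUpgr]  L2: P0=M P1=I P2=I P3=I  mem[L2]=1
9. P1: load  L3  bus=[BusRd]  L3: P0=I P1=E P2=I P3=I  mem[L3]=50
10. P2: load  L2  bus=[BusRd,Flush]  L2: P0=S P1=I P2=S P3=I  mem[L2]=26
11. P2: store L5 := 5  bus=[BusRdX,Flush]  L5: P0=I P1=I P2=M P3=I  mem[L5]=81
12. P3: store L1 := 24  bus=[BusRdX]  L1: P0=I P1=I P2=I P3=M  mem[L1]=60
13. P1: load  L0  bus=[-]  L0: P0=I P1=M P2=I P3=I  mem[L0]=60
14. P2: load  L2  bus=[-]  L2: P0=S P1=I P2=S P3=I  mem[L2]=26

bus = BusRdX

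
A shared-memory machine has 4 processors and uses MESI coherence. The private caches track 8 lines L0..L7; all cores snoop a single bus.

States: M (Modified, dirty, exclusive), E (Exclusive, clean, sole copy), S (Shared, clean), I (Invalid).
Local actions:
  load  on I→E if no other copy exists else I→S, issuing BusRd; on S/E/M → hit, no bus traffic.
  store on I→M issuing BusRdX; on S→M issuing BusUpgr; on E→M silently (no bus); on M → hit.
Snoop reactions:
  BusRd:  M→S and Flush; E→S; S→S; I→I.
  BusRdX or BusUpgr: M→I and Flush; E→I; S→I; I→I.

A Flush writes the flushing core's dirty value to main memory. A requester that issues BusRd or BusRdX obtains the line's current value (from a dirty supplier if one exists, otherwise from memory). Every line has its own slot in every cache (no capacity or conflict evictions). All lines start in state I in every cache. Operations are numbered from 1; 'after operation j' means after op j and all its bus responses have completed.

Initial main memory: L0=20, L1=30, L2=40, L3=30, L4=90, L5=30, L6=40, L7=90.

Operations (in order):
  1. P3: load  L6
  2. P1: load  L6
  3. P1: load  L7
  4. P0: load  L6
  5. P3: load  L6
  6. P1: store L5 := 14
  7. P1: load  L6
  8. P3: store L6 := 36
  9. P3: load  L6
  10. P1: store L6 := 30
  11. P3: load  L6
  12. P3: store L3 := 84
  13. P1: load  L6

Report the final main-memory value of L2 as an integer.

  op1 P3: load  L6 → I/I/I/E on L6; bus BusRd; mem=40
  op2 P1: load  L6 → I/S/I/S on L6; bus BusRd; mem=40
  op3 P1: load  L7 → I/E/I/I on L7; bus BusRd; mem=90
  op4 P0: load  L6 → S/S/I/S on L6; bus BusRd; mem=40
  op5 P3: load  L6 → S/S/I/S on L6; bus (none); mem=40
  op6 P1: store L5 := 14 → I/M/I/I on L5; bus BusRdX; mem=30
  op7 P1: load  L6 → S/S/I/S on L6; bus (none); mem=40
  op8 P3: store L6 := 36 → I/I/I/M on L6; bus BusUpgr; mem=40
  op9 P3: load  L6 → I/I/I/M on L6; bus (none); mem=40
  op10 P1: store L6 := 30 → I/M/I/I on L6; bus BusRdX Flush; mem=36
  op11 P3: load  L6 → I/S/I/S on L6; bus BusRd Flush; mem=30
  op12 P3: store L3 := 84 → I/I/I/M on L3; bus BusRdX; mem=30
  op13 P1: load  L6 → I/S/I/S on L6; bus (none); mem=30

memory[L2] = 40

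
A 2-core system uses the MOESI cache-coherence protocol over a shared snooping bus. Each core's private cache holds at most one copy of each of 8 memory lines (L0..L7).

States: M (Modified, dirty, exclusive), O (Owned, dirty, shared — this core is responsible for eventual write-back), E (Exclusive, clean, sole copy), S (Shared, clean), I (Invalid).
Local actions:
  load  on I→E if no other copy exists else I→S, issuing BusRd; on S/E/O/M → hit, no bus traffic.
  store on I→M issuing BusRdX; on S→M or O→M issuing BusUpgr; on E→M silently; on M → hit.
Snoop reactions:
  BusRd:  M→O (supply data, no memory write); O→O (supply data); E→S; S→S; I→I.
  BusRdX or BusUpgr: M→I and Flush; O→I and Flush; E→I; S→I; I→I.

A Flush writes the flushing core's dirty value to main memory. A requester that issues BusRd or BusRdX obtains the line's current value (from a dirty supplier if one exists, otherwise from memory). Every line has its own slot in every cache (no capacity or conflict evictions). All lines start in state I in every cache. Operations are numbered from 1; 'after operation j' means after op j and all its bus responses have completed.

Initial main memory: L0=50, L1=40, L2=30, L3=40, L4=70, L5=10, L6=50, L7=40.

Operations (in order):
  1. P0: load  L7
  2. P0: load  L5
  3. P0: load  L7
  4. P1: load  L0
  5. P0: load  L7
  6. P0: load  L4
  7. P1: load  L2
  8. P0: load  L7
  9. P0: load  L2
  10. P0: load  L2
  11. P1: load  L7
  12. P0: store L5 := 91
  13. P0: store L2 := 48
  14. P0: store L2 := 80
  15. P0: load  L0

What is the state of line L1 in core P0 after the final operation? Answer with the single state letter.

state = I

1. P0: load  L7  bus=[BusRd]  L7: P0=E P1=I  mem[L7]=40
2. P0: load  L5  bus=[BusRd]  L5: P0=E P1=I  mem[L5]=10
3. P0: load  L7  bus=[-]  L7: P0=E P1=I  mem[L7]=40
4. P1: load  L0  bus=[BusRd]  L0: P0=I P1=E  mem[L0]=50
5. P0: load  L7  bus=[-]  L7: P0=E P1=I  mem[L7]=40
6. P0: load  L4  bus=[BusRd]  L4: P0=E P1=I  mem[L4]=70
7. P1: load  L2  bus=[BusRd]  L2: P0=I P1=E  mem[L2]=30
8. P0: load  L7  bus=[-]  L7: P0=E P1=I  mem[L7]=40
9. P0: load  L2  bus=[BusRd]  L2: P0=S P1=S  mem[L2]=30
10. P0: load  L2  bus=[-]  L2: P0=S P1=S  mem[L2]=30
11. P1: load  L7  bus=[BusRd]  L7: P0=S P1=S  mem[L7]=40
12. P0: store L5 := 91  bus=[-]  L5: P0=M P1=I  mem[L5]=10
13. P0: store L2 := 48  bus=[BusUpgr]  L2: P0=M P1=I  mem[L2]=30
14. P0: store L2 := 80  bus=[-]  L2: P0=M P1=I  mem[L2]=30
15. P0: load  L0  bus=[BusRd]  L0: P0=S P1=S  mem[L0]=50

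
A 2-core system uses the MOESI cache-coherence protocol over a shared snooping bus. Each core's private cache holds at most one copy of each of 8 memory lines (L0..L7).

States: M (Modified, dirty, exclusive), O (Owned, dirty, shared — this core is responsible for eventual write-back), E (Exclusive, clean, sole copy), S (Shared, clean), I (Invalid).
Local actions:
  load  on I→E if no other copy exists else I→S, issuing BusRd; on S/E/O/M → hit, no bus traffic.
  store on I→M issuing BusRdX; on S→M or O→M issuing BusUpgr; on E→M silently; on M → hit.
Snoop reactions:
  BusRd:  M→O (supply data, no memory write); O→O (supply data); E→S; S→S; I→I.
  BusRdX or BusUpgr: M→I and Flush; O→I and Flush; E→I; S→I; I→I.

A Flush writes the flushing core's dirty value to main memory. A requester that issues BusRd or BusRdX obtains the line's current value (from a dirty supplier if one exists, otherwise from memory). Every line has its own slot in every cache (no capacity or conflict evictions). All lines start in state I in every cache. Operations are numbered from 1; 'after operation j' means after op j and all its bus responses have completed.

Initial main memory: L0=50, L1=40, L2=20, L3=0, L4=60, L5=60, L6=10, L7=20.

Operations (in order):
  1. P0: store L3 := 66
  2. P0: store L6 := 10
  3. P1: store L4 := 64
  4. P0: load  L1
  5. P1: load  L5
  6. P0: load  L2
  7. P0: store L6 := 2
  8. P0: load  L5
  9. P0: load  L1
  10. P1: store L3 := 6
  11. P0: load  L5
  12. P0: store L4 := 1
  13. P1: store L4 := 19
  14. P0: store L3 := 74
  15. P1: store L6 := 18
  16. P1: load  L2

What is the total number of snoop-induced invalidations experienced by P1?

[1] P0: store L3 := 66 | P0:M(66), P1:I | bus: BusRdX
[2] P0: store L6 := 10 | P0:M(10), P1:I | bus: BusRdX
[3] P1: store L4 := 64 | P0:I, P1:M(64) | bus: BusRdX
[4] P0: load  L1 | P0:E(40), P1:I | bus: BusRd
[5] P1: load  L5 | P0:I, P1:E(60) | bus: BusRd
[6] P0: load  L2 | P0:E(20), P1:I | bus: BusRd
[7] P0: store L6 := 2 | P0:M(2), P1:I | bus: none
[8] P0: load  L5 | P0:S(60), P1:S(60) | bus: BusRd
[9] P0: load  L1 | P0:E(40), P1:I | bus: none
[10] P1: store L3 := 6 | P0:I, P1:M(6) | bus: BusRdX,Flush
[11] P0: load  L5 | P0:S(60), P1:S(60) | bus: none
[12] P0: store L4 := 1 | P0:M(1), P1:I | bus: BusRdX,Flush
[13] P1: store L4 := 19 | P0:I, P1:M(19) | bus: BusRdX,Flush
[14] P0: store L3 := 74 | P0:M(74), P1:I | bus: BusRdX,Flush
[15] P1: store L6 := 18 | P0:I, P1:M(18) | bus: BusRdX,Flush
[16] P1: load  L2 | P0:S(20), P1:S(20) | bus: BusRd

invalidations = 2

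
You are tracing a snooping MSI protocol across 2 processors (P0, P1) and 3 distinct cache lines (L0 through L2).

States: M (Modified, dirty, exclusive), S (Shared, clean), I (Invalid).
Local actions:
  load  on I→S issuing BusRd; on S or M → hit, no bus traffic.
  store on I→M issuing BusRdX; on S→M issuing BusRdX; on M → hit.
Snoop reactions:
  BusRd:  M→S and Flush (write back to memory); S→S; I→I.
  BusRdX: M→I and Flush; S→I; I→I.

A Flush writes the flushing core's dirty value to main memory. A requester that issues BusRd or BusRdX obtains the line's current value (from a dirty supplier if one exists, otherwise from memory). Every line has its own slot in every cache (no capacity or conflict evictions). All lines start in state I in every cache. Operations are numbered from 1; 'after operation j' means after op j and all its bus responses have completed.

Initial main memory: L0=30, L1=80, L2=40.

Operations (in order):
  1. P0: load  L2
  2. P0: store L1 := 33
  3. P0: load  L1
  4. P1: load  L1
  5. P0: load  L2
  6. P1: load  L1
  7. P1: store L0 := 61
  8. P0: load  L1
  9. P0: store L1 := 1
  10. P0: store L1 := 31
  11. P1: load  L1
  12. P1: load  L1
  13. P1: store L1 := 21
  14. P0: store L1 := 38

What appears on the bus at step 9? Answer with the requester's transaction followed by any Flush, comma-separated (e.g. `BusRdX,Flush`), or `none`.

1. P0: load  L2  bus=[BusRd]  L2: P0=S P1=I  mem[L2]=40
2. P0: store L1 := 33  bus=[BusRdX]  L1: P0=M P1=I  mem[L1]=80
3. P0: load  L1  bus=[-]  L1: P0=M P1=I  mem[L1]=80
4. P1: load  L1  bus=[BusRd,Flush]  L1: P0=S P1=S  mem[L1]=33
5. P0: load  L2  bus=[-]  L2: P0=S P1=I  mem[L2]=40
6. P1: load  L1  bus=[-]  L1: P0=S P1=S  mem[L1]=33
7. P1: store L0 := 61  bus=[BusRdX]  L0: P0=I P1=M  mem[L0]=30
8. P0: load  L1  bus=[-]  L1: P0=S P1=S  mem[L1]=33
9. P0: store L1 := 1  bus=[BusRdX]  L1: P0=M P1=I  mem[L1]=33
10. P0: store L1 := 31  bus=[-]  L1: P0=M P1=I  mem[L1]=33
11. P1: load  L1  bus=[BusRd,Flush]  L1: P0=S P1=S  mem[L1]=31
12. P1: load  L1  bus=[-]  L1: P0=S P1=S  mem[L1]=31
13. P1: store L1 := 21  bus=[BusRdX]  L1: P0=I P1=M  mem[L1]=31
14. P0: store L1 := 38  bus=[BusRdX,Flush]  L1: P0=M P1=I  mem[L1]=21

bus = BusRdX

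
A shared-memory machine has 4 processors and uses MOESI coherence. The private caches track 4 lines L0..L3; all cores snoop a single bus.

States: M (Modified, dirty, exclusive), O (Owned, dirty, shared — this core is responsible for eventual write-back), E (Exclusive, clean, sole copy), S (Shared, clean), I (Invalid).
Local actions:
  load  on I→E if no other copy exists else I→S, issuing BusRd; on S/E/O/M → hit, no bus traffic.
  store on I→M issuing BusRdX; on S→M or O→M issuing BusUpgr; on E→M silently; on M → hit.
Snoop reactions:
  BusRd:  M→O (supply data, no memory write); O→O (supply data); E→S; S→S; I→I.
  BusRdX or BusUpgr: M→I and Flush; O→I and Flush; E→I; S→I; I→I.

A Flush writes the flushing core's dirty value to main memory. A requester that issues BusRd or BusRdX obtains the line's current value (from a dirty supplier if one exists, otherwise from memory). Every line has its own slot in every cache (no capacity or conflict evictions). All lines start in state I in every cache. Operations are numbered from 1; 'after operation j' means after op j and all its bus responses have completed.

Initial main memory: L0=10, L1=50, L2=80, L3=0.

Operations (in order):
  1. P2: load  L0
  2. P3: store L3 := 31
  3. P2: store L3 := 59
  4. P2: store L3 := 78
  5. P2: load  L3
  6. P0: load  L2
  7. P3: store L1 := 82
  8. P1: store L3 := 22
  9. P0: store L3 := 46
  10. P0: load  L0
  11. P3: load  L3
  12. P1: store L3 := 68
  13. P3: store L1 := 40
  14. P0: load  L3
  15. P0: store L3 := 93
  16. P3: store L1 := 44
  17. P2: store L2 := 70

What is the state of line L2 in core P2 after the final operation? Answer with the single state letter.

[1] P2: load  L0 | P0:I, P1:I, P2:E(10), P3:I | bus: BusRd
[2] P3: store L3 := 31 | P0:I, P1:I, P2:I, P3:M(31) | bus: BusRdX
[3] P2: store L3 := 59 | P0:I, P1:I, P2:M(59), P3:I | bus: BusRdX,Flush
[4] P2: store L3 := 78 | P0:I, P1:I, P2:M(78), P3:I | bus: none
[5] P2: load  L3 | P0:I, P1:I, P2:M(78), P3:I | bus: none
[6] P0: load  L2 | P0:E(80), P1:I, P2:I, P3:I | bus: BusRd
[7] P3: store L1 := 82 | P0:I, P1:I, P2:I, P3:M(82) | bus: BusRdX
[8] P1: store L3 := 22 | P0:I, P1:M(22), P2:I, P3:I | bus: BusRdX,Flush
[9] P0: store L3 := 46 | P0:M(46), P1:I, P2:I, P3:I | bus: BusRdX,Flush
[10] P0: load  L0 | P0:S(10), P1:I, P2:S(10), P3:I | bus: BusRd
[11] P3: load  L3 | P0:O(46), P1:I, P2:I, P3:S(46) | bus: BusRd
[12] P1: store L3 := 68 | P0:I, P1:M(68), P2:I, P3:I | bus: BusRdX,Flush
[13] P3: store L1 := 40 | P0:I, P1:I, P2:I, P3:M(40) | bus: none
[14] P0: load  L3 | P0:S(68), P1:O(68), P2:I, P3:I | bus: BusRd
[15] P0: store L3 := 93 | P0:M(93), P1:I, P2:I, P3:I | bus: BusUpgr,Flush
[16] P3: store L1 := 44 | P0:I, P1:I, P2:I, P3:M(44) | bus: none
[17] P2: store L2 := 70 | P0:I, P1:I, P2:M(70), P3:I | bus: BusRdX

state = M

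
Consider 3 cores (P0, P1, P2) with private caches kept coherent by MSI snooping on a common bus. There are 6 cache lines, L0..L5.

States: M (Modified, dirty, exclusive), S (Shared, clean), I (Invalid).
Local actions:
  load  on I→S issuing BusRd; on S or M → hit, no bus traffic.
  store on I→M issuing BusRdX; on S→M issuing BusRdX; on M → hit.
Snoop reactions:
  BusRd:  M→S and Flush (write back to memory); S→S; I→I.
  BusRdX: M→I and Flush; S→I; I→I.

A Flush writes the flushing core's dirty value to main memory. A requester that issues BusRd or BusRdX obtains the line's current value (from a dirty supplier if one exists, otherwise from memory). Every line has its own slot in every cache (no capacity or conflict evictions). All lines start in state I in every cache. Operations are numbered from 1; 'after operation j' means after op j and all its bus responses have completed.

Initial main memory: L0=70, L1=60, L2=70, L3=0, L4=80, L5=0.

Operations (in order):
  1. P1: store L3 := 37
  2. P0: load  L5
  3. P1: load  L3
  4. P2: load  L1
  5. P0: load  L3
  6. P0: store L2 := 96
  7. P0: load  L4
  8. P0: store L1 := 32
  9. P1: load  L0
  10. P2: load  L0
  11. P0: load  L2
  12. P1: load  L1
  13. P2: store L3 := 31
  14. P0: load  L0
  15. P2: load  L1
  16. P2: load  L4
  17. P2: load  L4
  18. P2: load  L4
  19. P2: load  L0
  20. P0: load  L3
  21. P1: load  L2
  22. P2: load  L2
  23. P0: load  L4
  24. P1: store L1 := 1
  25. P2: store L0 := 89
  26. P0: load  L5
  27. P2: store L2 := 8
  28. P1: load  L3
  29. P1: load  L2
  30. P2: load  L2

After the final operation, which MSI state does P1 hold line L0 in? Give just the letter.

  op1 P1: store L3 := 37 → I/M/I on L3; bus BusRdX; mem=0
  op2 P0: load  L5 → S/I/I on L5; bus BusRd; mem=0
  op3 P1: load  L3 → I/M/I on L3; bus (none); mem=0
  op4 P2: load  L1 → I/I/S on L1; bus BusRd; mem=60
  op5 P0: load  L3 → S/S/I on L3; bus BusRd Flush; mem=37
  op6 P0: store L2 := 96 → M/I/I on L2; bus BusRdX; mem=70
  op7 P0: load  L4 → S/I/I on L4; bus BusRd; mem=80
  op8 P0: store L1 := 32 → M/I/I on L1; bus BusRdX; mem=60
  op9 P1: load  L0 → I/S/I on L0; bus BusRd; mem=70
  op10 P2: load  L0 → I/S/S on L0; bus BusRd; mem=70
  op11 P0: load  L2 → M/I/I on L2; bus (none); mem=70
  op12 P1: load  L1 → S/S/I on L1; bus BusRd Flush; mem=32
  op13 P2: store L3 := 31 → I/I/M on L3; bus BusRdX; mem=37
  op14 P0: load  L0 → S/S/S on L0; bus BusRd; mem=70
  op15 P2: load  L1 → S/S/S on L1; bus BusRd; mem=32
  op16 P2: load  L4 → S/I/S on L4; bus BusRd; mem=80
  op17 P2: load  L4 → S/I/S on L4; bus (none); mem=80
  op18 P2: load  L4 → S/I/S on L4; bus (none); mem=80
  op19 P2: load  L0 → S/S/S on L0; bus (none); mem=70
  op20 P0: load  L3 → S/I/S on L3; bus BusRd Flush; mem=31
  op21 P1: load  L2 → S/S/I on L2; bus BusRd Flush; mem=96
  op22 P2: load  L2 → S/S/S on L2; bus BusRd; mem=96
  op23 P0: load  L4 → S/I/S on L4; bus (none); mem=80
  op24 P1: store L1 := 1 → I/M/I on L1; bus BusRdX; mem=32
  op25 P2: store L0 := 89 → I/I/M on L0; bus BusRdX; mem=70
  op26 P0: load  L5 → S/I/I on L5; bus (none); mem=0
  op27 P2: store L2 := 8 → I/I/M on L2; bus BusRdX; mem=96
  op28 P1: load  L3 → S/S/S on L3; bus BusRd; mem=31
  op29 P1: load  L2 → I/S/S on L2; bus BusRd Flush; mem=8
  op30 P2: load  L2 → I/S/S on L2; bus (none); mem=8

state = I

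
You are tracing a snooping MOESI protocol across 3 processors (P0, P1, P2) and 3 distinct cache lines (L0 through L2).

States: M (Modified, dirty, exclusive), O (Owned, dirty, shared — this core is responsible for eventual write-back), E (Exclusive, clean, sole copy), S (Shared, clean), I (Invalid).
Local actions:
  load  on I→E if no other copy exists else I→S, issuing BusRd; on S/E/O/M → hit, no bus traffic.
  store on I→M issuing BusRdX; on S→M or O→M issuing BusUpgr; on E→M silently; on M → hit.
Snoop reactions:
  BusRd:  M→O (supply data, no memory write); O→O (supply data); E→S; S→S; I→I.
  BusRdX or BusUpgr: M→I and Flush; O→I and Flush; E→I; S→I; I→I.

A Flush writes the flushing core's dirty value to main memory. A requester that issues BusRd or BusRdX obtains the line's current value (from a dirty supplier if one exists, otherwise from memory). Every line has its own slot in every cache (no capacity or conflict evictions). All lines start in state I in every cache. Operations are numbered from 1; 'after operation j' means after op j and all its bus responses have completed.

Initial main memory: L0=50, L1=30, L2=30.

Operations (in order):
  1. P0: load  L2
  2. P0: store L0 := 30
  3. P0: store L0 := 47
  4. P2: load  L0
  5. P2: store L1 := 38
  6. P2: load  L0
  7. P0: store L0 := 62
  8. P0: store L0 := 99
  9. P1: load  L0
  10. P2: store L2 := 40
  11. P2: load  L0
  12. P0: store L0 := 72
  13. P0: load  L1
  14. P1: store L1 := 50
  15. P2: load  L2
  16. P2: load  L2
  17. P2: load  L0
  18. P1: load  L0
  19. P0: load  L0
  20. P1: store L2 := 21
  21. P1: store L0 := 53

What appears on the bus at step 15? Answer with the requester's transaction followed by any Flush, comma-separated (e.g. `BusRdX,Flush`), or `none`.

bus = none

step 1: P0: load  L2  ⟶  EII  (L2)  txn=BusRd  M[L2]=30
step 2: P0: store L0 := 30  ⟶  MII  (L0)  txn=BusRdX  M[L0]=50
step 3: P0: store L0 := 47  ⟶  MII  (L0)  txn=∅  M[L0]=50
step 4: P2: load  L0  ⟶  OIS  (L0)  txn=BusRd  M[L0]=50
step 5: P2: store L1 := 38  ⟶  IIM  (L1)  txn=BusRdX  M[L1]=30
step 6: P2: load  L0  ⟶  OIS  (L0)  txn=∅  M[L0]=50
step 7: P0: store L0 := 62  ⟶  MII  (L0)  txn=BusUpgr  M[L0]=50
step 8: P0: store L0 := 99  ⟶  MII  (L0)  txn=∅  M[L0]=50
step 9: P1: load  L0  ⟶  OSI  (L0)  txn=BusRd  M[L0]=50
step 10: P2: store L2 := 40  ⟶  IIM  (L2)  txn=BusRdX  M[L2]=30
step 11: P2: load  L0  ⟶  OSS  (L0)  txn=BusRd  M[L0]=50
step 12: P0: store L0 := 72  ⟶  MII  (L0)  txn=BusUpgr  M[L0]=50
step 13: P0: load  L1  ⟶  SIO  (L1)  txn=BusRd  M[L1]=30
step 14: P1: store L1 := 50  ⟶  IMI  (L1)  txn=BusRdX+Flush  M[L1]=38
step 15: P2: load  L2  ⟶  IIM  (L2)  txn=∅  M[L2]=30
step 16: P2: load  L2  ⟶  IIM  (L2)  txn=∅  M[L2]=30
step 17: P2: load  L0  ⟶  OIS  (L0)  txn=BusRd  M[L0]=50
step 18: P1: load  L0  ⟶  OSS  (L0)  txn=BusRd  M[L0]=50
step 19: P0: load  L0  ⟶  OSS  (L0)  txn=∅  M[L0]=50
step 20: P1: store L2 := 21  ⟶  IMI  (L2)  txn=BusRdX+Flush  M[L2]=40
step 21: P1: store L0 := 53  ⟶  IMI  (L0)  txn=BusUpgr+Flush  M[L0]=72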